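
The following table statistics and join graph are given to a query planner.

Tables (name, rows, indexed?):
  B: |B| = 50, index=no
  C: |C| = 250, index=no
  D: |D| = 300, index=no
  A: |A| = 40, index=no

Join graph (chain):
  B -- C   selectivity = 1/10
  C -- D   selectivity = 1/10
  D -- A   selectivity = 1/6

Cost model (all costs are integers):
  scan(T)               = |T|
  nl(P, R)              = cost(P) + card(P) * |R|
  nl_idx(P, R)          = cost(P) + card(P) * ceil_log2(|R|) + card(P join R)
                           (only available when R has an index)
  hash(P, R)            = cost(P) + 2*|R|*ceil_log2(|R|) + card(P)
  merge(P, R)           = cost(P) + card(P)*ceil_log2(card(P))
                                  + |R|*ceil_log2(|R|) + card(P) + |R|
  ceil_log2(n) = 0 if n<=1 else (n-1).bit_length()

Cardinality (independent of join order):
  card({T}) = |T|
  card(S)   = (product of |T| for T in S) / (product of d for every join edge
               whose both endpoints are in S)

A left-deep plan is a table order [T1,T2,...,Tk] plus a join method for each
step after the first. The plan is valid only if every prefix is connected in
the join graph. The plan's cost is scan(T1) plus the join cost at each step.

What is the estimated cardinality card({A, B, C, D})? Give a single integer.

Tables in S: A(40), B(50), C(250), D(300)
Edges inside S: B-C(d=10), C-D(d=10), D-A(d=6)
numerator = 40 * 50 * 250 * 300 = 150000000
denominator = 10 * 10 * 6 = 600
card(S) = 150000000 / 600 = 250000

250000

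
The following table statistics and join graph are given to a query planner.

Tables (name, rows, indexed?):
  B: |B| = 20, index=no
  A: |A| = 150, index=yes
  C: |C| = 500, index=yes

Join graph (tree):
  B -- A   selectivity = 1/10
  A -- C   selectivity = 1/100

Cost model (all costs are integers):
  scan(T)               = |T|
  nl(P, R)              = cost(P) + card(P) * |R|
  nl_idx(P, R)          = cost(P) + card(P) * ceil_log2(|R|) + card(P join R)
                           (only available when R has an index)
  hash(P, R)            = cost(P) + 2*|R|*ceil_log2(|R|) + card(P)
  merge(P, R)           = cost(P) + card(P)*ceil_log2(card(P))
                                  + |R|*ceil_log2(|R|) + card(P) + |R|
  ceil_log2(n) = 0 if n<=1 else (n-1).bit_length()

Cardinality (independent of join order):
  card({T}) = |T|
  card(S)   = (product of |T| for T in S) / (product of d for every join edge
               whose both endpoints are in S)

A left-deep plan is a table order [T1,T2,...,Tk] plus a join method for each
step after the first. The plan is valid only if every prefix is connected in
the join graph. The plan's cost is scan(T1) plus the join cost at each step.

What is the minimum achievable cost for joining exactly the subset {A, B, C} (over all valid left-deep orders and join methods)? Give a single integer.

3200

Selinger DP over subsets of {A,B,C}:
  {B}: scan cost=20, card=20
  {A}: scan cost=150, card=150
  {C}: scan cost=500, card=500
  {AB}: card=300; try (A,nl_idx)→480, (B,hash)→500, (A,merge)→1490, (B,merge)→1620, (A,hash)→2440, (A,nl)→3020 …(+1); best=480 via (A,nl_idx)
  {AC}: card=750; try (C,nl_idx)→2250, (A,hash)→3400, (A,nl_idx)→5250, (C,merge)→6500, (A,merge)→6850, (C,hash)→9300 …(+2); best=2250 via (C,nl_idx)
  {ABC}: card=1500; try (B,hash)→3200, (C,nl_idx)→4680, (C,merge)→8480, (C,hash)→9780, (B,merge)→10620, (B,nl)→17250 …(+1); best=3200 via (B,hash)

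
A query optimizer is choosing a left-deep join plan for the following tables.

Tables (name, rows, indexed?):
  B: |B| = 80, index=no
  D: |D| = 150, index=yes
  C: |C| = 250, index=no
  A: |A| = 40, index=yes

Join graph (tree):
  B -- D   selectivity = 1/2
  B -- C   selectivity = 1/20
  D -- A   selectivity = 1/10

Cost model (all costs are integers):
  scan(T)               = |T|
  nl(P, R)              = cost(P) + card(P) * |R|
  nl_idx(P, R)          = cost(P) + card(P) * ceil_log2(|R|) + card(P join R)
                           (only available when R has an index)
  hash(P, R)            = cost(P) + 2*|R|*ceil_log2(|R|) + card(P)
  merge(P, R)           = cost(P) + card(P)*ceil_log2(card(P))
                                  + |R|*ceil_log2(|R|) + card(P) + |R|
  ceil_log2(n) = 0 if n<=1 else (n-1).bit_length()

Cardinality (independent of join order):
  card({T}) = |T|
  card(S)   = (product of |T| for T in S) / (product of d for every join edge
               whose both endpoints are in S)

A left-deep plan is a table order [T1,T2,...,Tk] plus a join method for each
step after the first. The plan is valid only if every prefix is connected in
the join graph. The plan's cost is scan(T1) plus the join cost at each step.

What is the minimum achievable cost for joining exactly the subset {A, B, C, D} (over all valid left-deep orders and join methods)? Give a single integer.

Selinger DP over subsets of {A,B,C,D}:
  {B}: scan cost=80, card=80
  {D}: scan cost=150, card=150
  {C}: scan cost=250, card=250
  {A}: scan cost=40, card=40
  {BD}: card=6000; try (B,hash)→1420, (D,merge)→2070, (B,merge)→2140, (D,hash)→2560, (D,nl_idx)→6720, (D,nl)→12080 …(+1); best=1420 via (B,hash)
  {BC}: card=1000; try (B,hash)→1620, (C,merge)→2970, (B,merge)→3140, (C,hash)→4160, (C,nl)→20080, (B,nl)→20250; best=1620 via (B,hash)
  {AD}: card=600; try (A,hash)→780, (D,nl_idx)→960, (A,nl_idx)→1650, (D,merge)→1670, (A,merge)→1780, (D,hash)→2480 …(+2); best=780 via (A,hash)
  {BCD}: card=75000; try (D,hash)→5020, (C,hash)→11420, (D,merge)→13970, (D,nl_idx)→84620, (C,merge)→87670, (D,nl)→151620 …(+1); best=5020 via (D,hash)
  {ABD}: card=24000; try (B,hash)→2500, (A,hash)→7900, (B,merge)→8020, (B,nl)→48780, (A,nl_idx)→61420, (A,merge)→85700 …(+1); best=2500 via (B,hash)
  {ABCD}: card=300000; try (C,hash)→30500, (A,hash)→80500, (C,merge)→388750, (A,nl_idx)→755020, (A,merge)→1355300, (A,nl)→3005020 …(+1); best=30500 via (C,hash)

30500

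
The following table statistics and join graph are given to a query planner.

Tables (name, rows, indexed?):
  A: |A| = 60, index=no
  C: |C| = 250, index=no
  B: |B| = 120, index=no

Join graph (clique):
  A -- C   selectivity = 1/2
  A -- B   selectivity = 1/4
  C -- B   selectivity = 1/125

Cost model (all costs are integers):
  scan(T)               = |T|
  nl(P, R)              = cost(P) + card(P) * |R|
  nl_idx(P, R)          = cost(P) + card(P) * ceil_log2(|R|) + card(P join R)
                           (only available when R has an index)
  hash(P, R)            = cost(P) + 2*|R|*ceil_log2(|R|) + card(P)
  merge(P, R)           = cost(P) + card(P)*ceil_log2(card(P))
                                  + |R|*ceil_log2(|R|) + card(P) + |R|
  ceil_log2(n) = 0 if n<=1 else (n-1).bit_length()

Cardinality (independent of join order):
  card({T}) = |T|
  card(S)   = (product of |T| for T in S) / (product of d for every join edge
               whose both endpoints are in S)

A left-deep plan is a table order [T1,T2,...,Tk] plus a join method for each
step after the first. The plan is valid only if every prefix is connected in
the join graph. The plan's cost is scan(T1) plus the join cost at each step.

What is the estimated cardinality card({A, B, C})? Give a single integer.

1800

Tables in S: A(60), B(120), C(250)
Edges inside S: A-C(d=2), A-B(d=4), C-B(d=125)
numerator = 60 * 120 * 250 = 1800000
denominator = 2 * 4 * 125 = 1000
card(S) = 1800000 / 1000 = 1800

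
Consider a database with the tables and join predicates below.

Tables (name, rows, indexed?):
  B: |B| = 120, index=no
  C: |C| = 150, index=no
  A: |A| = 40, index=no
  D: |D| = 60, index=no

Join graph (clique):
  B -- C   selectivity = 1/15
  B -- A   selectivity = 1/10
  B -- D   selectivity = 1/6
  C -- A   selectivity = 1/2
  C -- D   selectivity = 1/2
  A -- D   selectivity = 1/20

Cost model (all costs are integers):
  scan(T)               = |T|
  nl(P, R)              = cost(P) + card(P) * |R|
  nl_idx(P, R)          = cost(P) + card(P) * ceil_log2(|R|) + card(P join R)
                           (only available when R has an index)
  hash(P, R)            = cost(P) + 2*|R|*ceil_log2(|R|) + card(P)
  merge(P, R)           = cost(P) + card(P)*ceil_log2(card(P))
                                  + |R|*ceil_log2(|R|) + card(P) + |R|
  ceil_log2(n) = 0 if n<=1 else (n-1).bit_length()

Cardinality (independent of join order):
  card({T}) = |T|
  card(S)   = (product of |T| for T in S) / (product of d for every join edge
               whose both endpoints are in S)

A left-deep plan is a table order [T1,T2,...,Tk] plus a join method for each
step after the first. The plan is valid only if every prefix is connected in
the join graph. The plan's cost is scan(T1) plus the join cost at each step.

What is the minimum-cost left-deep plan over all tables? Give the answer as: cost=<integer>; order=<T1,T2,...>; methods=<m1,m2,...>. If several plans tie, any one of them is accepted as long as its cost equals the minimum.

Selinger DP (subsets sized 1..n):
  {B}: scan cost=120, card=120
  {C}: scan cost=150, card=150
  {A}: scan cost=40, card=40
  {D}: scan cost=60, card=60
  {BC}: card=1200; try (B,hash)→1980, (C,merge)→2430, (B,merge)→2460, (C,hash)→2640, (C,nl)→18120, (B,nl)→18150; best=1980 via (B,hash)
  {AB}: card=480; try (A,hash)→720, (B,merge)→1280, (A,merge)→1360, (B,hash)→1760, (B,nl)→4840, (A,nl)→4920; best=720 via (A,hash)
  {BD}: card=1200; try (D,hash)→960, (B,merge)→1440, (D,merge)→1500, (B,hash)→1800, (B,nl)→7260, (D,nl)→7320; best=960 via (D,hash)
  {AC}: card=3000; try (A,hash)→780, (C,merge)→1670, (A,merge)→1780, (C,hash)→2480, (C,nl)→6040, (A,nl)→6150; best=780 via (A,hash)
  {CD}: card=4500; try (D,hash)→1020, (C,merge)→1830, (D,merge)→1920, (C,hash)→2520, (C,nl)→9060, (D,nl)→9150; best=1020 via (D,hash)
  {AD}: card=120; try (A,hash)→600, (D,merge)→740, (A,merge)→760, (D,hash)→800, (D,nl)→2440, (A,nl)→2460; best=600 via (A,hash)
  {ABC}: card=2400; try (C,hash)→3600, (A,hash)→3660, (B,hash)→5460, (C,merge)→6870, (A,merge)→16660, (B,merge)→40740 …(+3); best=3600 via (C,hash)
  {BCD}: card=6000; try (D,hash)→3900, (C,hash)→4560, (B,hash)→7200, (C,merge)→16710, (D,merge)→16800, (B,merge)→64980 …(+3); best=3900 via (D,hash)
  {ABD}: card=240; try (D,hash)→1920, (B,hash)→2400, (B,merge)→2520, (A,hash)→2640, (D,merge)→5940, (B,nl)→15000 …(+3); best=1920 via (D,hash)
  {ACD}: card=4500; try (C,merge)→2910, (C,hash)→3120, (D,hash)→4500, (A,hash)→6000, (C,nl)→18600, (D,merge)→40200 …(+3); best=2910 via (C,merge)
  {ABCD}: card=600; try (C,hash)→4560, (C,merge)→5430, (D,hash)→6720, (B,hash)→9090, (A,hash)→10380, (D,merge)→35220 …(+6); best=4560 via (C,hash)

cost=4560; order=B,A,D,C; methods=hash,hash,hash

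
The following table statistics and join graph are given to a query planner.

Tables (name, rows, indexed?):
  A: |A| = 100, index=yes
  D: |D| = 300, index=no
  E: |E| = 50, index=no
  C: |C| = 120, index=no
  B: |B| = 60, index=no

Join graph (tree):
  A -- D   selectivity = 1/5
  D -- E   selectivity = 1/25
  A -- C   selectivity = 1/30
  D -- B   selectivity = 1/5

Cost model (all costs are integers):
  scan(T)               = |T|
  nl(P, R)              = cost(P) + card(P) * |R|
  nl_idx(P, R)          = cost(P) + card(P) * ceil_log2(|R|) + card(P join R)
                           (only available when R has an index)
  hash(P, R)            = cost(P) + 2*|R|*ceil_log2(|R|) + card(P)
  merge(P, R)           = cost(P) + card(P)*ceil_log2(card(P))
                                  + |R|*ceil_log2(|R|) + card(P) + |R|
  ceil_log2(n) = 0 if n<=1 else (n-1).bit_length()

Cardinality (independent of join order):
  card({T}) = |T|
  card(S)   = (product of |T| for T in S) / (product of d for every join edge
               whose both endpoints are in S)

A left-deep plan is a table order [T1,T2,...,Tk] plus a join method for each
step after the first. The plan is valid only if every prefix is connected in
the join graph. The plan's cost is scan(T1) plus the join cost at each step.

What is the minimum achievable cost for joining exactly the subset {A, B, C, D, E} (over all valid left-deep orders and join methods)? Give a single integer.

Selinger DP over subsets of {A,B,C,D,E}:
  {A}: scan cost=100, card=100
  {D}: scan cost=300, card=300
  {E}: scan cost=50, card=50
  {C}: scan cost=120, card=120
  {B}: scan cost=60, card=60
  {AD}: card=6000; try (A,hash)→2000, (D,merge)→3900, (A,merge)→4100, (D,hash)→5600, (A,nl_idx)→8400, (D,nl)→30100 …(+1); best=2000 via (A,hash)
  {AC}: card=400; try (A,nl_idx)→1360, (A,hash)→1640, (C,merge)→1860, (C,hash)→1880, (A,merge)→1880, (C,nl)→12100 …(+1); best=1360 via (A,nl_idx)
  {DE}: card=600; try (E,hash)→1200, (D,merge)→3400, (E,merge)→3650, (D,hash)→5500, (D,nl)→15050, (E,nl)→15300; best=1200 via (E,hash)
  {BD}: card=3600; try (B,hash)→1320, (D,merge)→3480, (B,merge)→3720, (D,hash)→5520, (D,nl)→18060, (B,nl)→18300; best=1320 via (B,hash)
  {ADE}: card=12000; try (A,hash)→3200, (E,hash)→8600, (A,merge)→8600, (A,nl_idx)→17400, (A,nl)→61200, (E,merge)→86350 …(+1); best=3200 via (A,hash)
  {ACD}: card=24000; try (D,hash)→7160, (D,merge)→8360, (C,hash)→9680, (C,merge)→86960, (D,nl)→121360, (C,nl)→722000; best=7160 via (D,hash)
  {ABD}: card=72000; try (A,hash)→6320, (B,hash)→8720, (A,merge)→48920, (B,merge)→86420, (A,nl_idx)→98520, (A,nl)→361320 …(+1); best=6320 via (A,hash)
  {BDE}: card=7200; try (B,hash)→2520, (E,hash)→5520, (B,merge)→8220, (B,nl)→37200, (E,merge)→48470, (E,nl)→181320; best=2520 via (B,hash)
  {ACDE}: card=48000; try (C,hash)→16880, (E,hash)→31760, (C,merge)→184160, (E,merge)→391510, (E,nl)→1207160, (C,nl)→1443200; best=16880 via (C,hash)
  {ABDE}: card=144000; try (A,hash)→11120, (B,hash)→15920, (E,hash)→78920, (A,merge)→104120, (B,merge)→183620, (A,nl_idx)→196920 …(+4); best=11120 via (A,hash)
  {ABCD}: card=288000; try (B,hash)→31880, (C,hash)→80000, (B,merge)→391580, (C,merge)→1303280, (B,nl)→1447160, (C,nl)→8646320; best=31880 via (B,hash)
  {ABCDE}: card=576000; try (B,hash)→65600, (C,hash)→156800, (E,hash)→320480, (B,merge)→833300, (C,merge)→2748080, (B,nl)→2896880 …(+3); best=65600 via (B,hash)

65600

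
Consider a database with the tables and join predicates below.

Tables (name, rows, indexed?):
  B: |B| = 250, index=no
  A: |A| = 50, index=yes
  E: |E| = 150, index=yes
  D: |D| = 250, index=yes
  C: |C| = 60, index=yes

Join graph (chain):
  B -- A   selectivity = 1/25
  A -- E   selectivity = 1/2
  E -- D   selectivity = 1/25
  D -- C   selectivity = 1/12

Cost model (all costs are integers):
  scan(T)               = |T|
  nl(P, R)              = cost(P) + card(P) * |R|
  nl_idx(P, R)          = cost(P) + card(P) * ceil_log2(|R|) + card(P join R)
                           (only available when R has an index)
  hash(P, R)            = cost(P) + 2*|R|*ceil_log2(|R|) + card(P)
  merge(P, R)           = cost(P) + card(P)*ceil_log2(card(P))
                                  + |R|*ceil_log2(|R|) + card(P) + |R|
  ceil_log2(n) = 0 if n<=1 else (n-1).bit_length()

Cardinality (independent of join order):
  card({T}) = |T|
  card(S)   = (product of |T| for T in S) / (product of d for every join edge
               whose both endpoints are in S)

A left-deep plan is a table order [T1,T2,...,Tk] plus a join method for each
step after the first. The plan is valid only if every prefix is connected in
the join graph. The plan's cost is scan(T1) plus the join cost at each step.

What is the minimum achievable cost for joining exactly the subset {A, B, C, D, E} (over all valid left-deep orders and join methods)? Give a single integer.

Selinger DP over subsets of {A,B,C,D,E}:
  {B}: scan cost=250, card=250
  {A}: scan cost=50, card=50
  {E}: scan cost=150, card=150
  {D}: scan cost=250, card=250
  {C}: scan cost=60, card=60
  {AB}: card=500; try (A,hash)→1100, (A,nl_idx)→2250, (B,merge)→2650, (A,merge)→2850, (B,hash)→4100, (B,nl)→12550 …(+1); best=1100 via (A,hash)
  {AE}: card=3750; try (A,hash)→900, (E,merge)→1750, (A,merge)→1850, (E,hash)→2500, (E,nl_idx)→4200, (A,nl_idx)→4800 …(+2); best=900 via (A,hash)
  {DE}: card=1500; try (D,nl_idx)→2850, (E,hash)→2900, (E,nl_idx)→3750, (D,merge)→3750, (E,merge)→3850, (D,hash)→4300 …(+2); best=2850 via (D,nl_idx)
  {CD}: card=1250; try (C,hash)→1220, (D,nl_idx)→1790, (D,merge)→2730, (C,merge)→2920, (C,nl_idx)→3000, (D,hash)→4120 …(+2); best=1220 via (C,hash)
  {ABE}: card=37500; try (E,hash)→4000, (E,merge)→7450, (B,hash)→8650, (E,nl_idx)→42600, (B,merge)→51900, (E,nl)→76100 …(+1); best=4000 via (E,hash)
  {ADE}: card=37500; try (A,hash)→4950, (D,hash)→8650, (A,merge)→21200, (A,nl_idx)→49350, (D,merge)→51900, (D,nl_idx)→68400 …(+2); best=4950 via (A,hash)
  {CDE}: card=7500; try (E,hash)→4870, (C,hash)→5070, (E,merge)→17570, (E,nl_idx)→18720, (C,nl_idx)→19350, (C,merge)→21270 …(+2); best=4870 via (E,hash)
  {ABDE}: card=375000; try (D,hash)→45500, (B,hash)→46450, (D,merge)→643750, (B,merge)→644700, (D,nl_idx)→679000, (D,nl)→9379000 …(+1); best=45500 via (D,hash)
  {ACDE}: card=187500; try (A,hash)→12970, (C,hash)→43170, (A,merge)→110220, (A,nl_idx)→237370, (A,nl)→379870, (C,nl_idx)→417450 …(+2); best=12970 via (A,hash)
  {ABCDE}: card=1875000; try (B,hash)→204470, (C,hash)→421220, (B,merge)→3577720, (C,nl_idx)→4170500, (C,merge)→7545920, (C,nl)→22545500 …(+1); best=204470 via (B,hash)

204470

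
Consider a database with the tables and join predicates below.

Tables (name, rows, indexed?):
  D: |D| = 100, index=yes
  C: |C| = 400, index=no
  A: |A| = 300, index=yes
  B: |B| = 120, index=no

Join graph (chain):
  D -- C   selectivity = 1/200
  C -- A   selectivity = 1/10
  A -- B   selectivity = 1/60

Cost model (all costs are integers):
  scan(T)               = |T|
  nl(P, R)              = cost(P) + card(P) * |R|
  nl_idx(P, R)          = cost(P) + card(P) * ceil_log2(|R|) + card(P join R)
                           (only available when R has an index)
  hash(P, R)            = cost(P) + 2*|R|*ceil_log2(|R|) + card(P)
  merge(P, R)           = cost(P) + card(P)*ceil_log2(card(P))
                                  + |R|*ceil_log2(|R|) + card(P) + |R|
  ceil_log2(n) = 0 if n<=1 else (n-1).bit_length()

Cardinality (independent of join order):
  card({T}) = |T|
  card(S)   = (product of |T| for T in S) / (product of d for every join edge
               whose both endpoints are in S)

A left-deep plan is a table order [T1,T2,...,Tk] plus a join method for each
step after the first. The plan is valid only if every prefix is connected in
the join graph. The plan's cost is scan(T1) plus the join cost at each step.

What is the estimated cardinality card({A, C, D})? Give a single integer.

Tables in S: A(300), C(400), D(100)
Edges inside S: D-C(d=200), C-A(d=10)
numerator = 300 * 400 * 100 = 12000000
denominator = 200 * 10 = 2000
card(S) = 12000000 / 2000 = 6000

6000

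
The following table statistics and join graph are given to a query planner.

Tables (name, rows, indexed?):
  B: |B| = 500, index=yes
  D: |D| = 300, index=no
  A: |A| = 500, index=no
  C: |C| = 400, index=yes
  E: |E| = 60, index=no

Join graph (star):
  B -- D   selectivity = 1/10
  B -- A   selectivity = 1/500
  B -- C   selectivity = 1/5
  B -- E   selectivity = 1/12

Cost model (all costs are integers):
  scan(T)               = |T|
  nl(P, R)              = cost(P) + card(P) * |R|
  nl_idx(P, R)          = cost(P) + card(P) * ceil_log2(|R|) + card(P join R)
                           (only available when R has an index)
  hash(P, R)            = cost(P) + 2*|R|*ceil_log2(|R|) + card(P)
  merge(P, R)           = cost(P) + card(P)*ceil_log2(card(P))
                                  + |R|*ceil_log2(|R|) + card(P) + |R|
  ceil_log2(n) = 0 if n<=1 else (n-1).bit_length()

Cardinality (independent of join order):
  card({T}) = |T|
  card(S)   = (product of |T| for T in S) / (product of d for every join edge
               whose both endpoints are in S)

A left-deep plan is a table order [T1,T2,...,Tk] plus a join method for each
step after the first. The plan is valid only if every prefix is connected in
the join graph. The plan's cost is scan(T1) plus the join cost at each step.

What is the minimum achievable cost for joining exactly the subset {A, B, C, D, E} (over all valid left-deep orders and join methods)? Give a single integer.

Selinger DP over subsets of {A,B,C,D,E}:
  {B}: scan cost=500, card=500
  {D}: scan cost=300, card=300
  {A}: scan cost=500, card=500
  {C}: scan cost=400, card=400
  {E}: scan cost=60, card=60
  {BD}: card=15000; try (D,hash)→6400, (B,merge)→8300, (D,merge)→8500, (B,hash)→9600, (B,nl_idx)→18000, (B,nl)→150300 …(+1); best=6400 via (D,hash)
  {AB}: card=500; try (B,nl_idx)→5500, (B,hash)→10000, (A,hash)→10000, (B,merge)→10500, (A,merge)→10500, (B,nl)→250500 …(+1); best=5500 via (B,nl_idx)
  {BC}: card=40000; try (C,hash)→8200, (B,merge)→9400, (C,merge)→9500, (B,hash)→9800, (B,nl_idx)→44000, (C,nl_idx)→45000 …(+2); best=8200 via (C,hash)
  {BE}: card=2500; try (E,hash)→1720, (B,nl_idx)→3100, (B,merge)→5480, (E,merge)→5920, (B,hash)→9120, (B,nl)→30060 …(+1); best=1720 via (E,hash)
  {ABD}: card=15000; try (D,hash)→11400, (D,merge)→13500, (A,hash)→30400, (D,nl)→155500, (A,merge)→236400, (A,nl)→7506400; best=11400 via (D,hash)
  {BCD}: card=1200000; try (C,hash)→28600, (D,hash)→53600, (C,merge)→235400, (D,merge)→691200, (C,nl_idx)→1341400, (C,nl)→6006400 …(+1); best=28600 via (C,hash)
  {BDE}: card=75000; try (D,hash)→9620, (E,hash)→22120, (D,merge)→37220, (E,merge)→231820, (D,nl)→751720, (E,nl)→906400; best=9620 via (D,hash)
  {ABC}: card=40000; try (C,hash)→13200, (C,merge)→14500, (C,nl_idx)→50000, (A,hash)→57200, (C,nl)→205500, (A,merge)→693200 …(+1); best=13200 via (C,hash)
  {ABE}: card=2500; try (E,hash)→6720, (E,merge)→10920, (A,hash)→13220, (E,nl)→35500, (A,merge)→39220, (A,nl)→1251720; best=6720 via (E,hash)
  {BCE}: card=200000; try (C,hash)→11420, (C,merge)→38220, (E,hash)→48920, (C,nl_idx)→224220, (E,merge)→688620, (C,nl)→1001720 …(+1); best=11420 via (C,hash)
  {ABCD}: card=1200000; try (C,hash)→33600, (D,hash)→58600, (C,merge)→240400, (D,merge)→696200, (A,hash)→1237600, (C,nl_idx)→1346400 …(+4); best=33600 via (C,hash)
  {ABDE}: card=75000; try (D,hash)→14620, (E,hash)→27120, (D,merge)→42220, (A,hash)→93620, (E,merge)→236820, (D,nl)→756720 …(+3); best=14620 via (D,hash)
  {BCDE}: card=6000000; try (C,hash)→91820, (D,hash)→216820, (E,hash)→1229320, (C,merge)→1363620, (D,merge)→3814420, (C,nl_idx)→6684620 …(+4); best=91820 via (C,hash)
  {ABCE}: card=200000; try (C,hash)→16420, (C,merge)→43220, (E,hash)→53920, (A,hash)→220420, (C,nl_idx)→229220, (E,merge)→693620 …(+4); best=16420 via (C,hash)
  {ABCDE}: card=6000000; try (C,hash)→96820, (D,hash)→221820, (E,hash)→1234320, (C,merge)→1368620, (D,merge)→3819420, (A,hash)→6100820 …(+7); best=96820 via (C,hash)

96820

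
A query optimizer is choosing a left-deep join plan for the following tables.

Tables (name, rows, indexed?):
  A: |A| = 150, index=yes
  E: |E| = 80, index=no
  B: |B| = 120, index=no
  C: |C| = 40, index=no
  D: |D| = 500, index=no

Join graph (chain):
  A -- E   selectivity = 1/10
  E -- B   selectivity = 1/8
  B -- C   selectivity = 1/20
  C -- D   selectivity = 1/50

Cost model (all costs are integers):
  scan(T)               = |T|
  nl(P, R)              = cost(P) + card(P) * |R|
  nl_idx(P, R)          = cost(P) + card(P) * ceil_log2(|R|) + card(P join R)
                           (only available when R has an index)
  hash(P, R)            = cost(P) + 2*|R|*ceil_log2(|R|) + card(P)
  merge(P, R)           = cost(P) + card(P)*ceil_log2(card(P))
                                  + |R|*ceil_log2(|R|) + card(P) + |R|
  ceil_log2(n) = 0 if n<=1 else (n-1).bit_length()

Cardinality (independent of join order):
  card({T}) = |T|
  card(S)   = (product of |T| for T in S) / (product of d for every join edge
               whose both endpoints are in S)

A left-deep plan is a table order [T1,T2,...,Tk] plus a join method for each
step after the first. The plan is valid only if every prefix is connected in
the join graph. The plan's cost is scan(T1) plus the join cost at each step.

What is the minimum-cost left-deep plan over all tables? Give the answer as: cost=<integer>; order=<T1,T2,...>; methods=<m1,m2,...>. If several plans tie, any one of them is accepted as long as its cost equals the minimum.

Selinger DP (subsets sized 1..n):
  {A}: scan cost=150, card=150
  {E}: scan cost=80, card=80
  {B}: scan cost=120, card=120
  {C}: scan cost=40, card=40
  {D}: scan cost=500, card=500
  {AE}: card=1200; try (E,hash)→1420, (A,nl_idx)→1920, (A,merge)→2070, (E,merge)→2140, (A,hash)→2560, (A,nl)→12080 …(+1); best=1420 via (E,hash)
  {BE}: card=1200; try (E,hash)→1360, (B,merge)→1680, (E,merge)→1720, (B,hash)→1840, (B,nl)→9680, (E,nl)→9720; best=1360 via (E,hash)
  {BC}: card=240; try (C,hash)→720, (B,merge)→1280, (C,merge)→1360, (B,hash)→1760, (B,nl)→4840, (C,nl)→4920; best=720 via (C,hash)
  {CD}: card=400; try (C,hash)→1480, (D,merge)→5320, (C,merge)→5780, (D,hash)→9080, (D,nl)→20040, (C,nl)→20500; best=1480 via (C,hash)
  {ABE}: card=18000; try (B,hash)→4300, (A,hash)→4960, (B,merge)→16780, (A,merge)→17110, (A,nl_idx)→28960, (B,nl)→145420 …(+1); best=4300 via (B,hash)
  {BCE}: card=2400; try (E,hash)→2080, (C,hash)→3040, (E,merge)→3520, (C,merge)→16040, (E,nl)→19920, (C,nl)→49360; best=2080 via (E,hash)
  {BCD}: card=2400; try (B,hash)→3560, (B,merge)→6440, (D,merge)→7880, (D,hash)→9960, (B,nl)→49480, (D,nl)→120720; best=3560 via (B,hash)
  {ABCE}: card=36000; try (A,hash)→6880, (C,hash)→22780, (A,merge)→34630, (A,nl_idx)→57280, (C,merge)→292580, (A,nl)→362080 …(+1); best=6880 via (A,hash)
  {BCDE}: card=24000; try (E,hash)→7080, (D,hash)→13480, (E,merge)→35400, (D,merge)→38280, (E,nl)→195560, (D,nl)→1202080; best=7080 via (E,hash)
  {ABCDE}: card=360000; try (A,hash)→33480, (D,hash)→51880, (A,merge)→392430, (A,nl_idx)→559080, (D,merge)→623880, (A,nl)→3607080 …(+1); best=33480 via (A,hash)

cost=33480; order=D,C,B,E,A; methods=hash,hash,hash,hash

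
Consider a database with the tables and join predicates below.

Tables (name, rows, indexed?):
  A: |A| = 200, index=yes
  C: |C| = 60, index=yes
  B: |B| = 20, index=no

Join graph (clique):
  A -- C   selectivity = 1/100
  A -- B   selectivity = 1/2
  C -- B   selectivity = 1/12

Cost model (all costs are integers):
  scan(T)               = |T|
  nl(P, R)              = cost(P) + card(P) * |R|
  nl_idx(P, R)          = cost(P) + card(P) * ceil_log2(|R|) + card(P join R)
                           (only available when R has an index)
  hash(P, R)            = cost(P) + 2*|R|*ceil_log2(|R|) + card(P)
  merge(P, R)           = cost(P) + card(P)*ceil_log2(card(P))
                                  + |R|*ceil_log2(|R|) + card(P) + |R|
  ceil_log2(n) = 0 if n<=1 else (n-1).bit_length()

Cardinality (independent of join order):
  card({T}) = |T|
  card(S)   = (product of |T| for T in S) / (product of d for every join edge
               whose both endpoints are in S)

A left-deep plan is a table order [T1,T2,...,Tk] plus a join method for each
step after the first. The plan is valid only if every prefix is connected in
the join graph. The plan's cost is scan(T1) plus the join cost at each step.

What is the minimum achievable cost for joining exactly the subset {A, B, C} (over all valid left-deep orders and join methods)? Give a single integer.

980

Selinger DP over subsets of {A,B,C}:
  {A}: scan cost=200, card=200
  {C}: scan cost=60, card=60
  {B}: scan cost=20, card=20
  {AC}: card=120; try (A,nl_idx)→660, (C,hash)→1120, (C,nl_idx)→1520, (A,merge)→2280, (C,merge)→2420, (A,hash)→3320 …(+2); best=660 via (A,nl_idx)
  {AB}: card=2000; try (B,hash)→600, (A,merge)→1940, (B,merge)→2120, (A,nl_idx)→2180, (A,hash)→3240, (A,nl)→4020 …(+1); best=600 via (B,hash)
  {BC}: card=100; try (C,nl_idx)→240, (B,hash)→320, (C,merge)→560, (B,merge)→600, (C,hash)→760, (C,nl)→1220 …(+1); best=240 via (C,nl_idx)
  {ABC}: card=100; try (B,hash)→980, (A,nl_idx)→1140, (B,merge)→1740, (A,merge)→2840, (B,nl)→3060, (C,hash)→3320 …(+5); best=980 via (B,hash)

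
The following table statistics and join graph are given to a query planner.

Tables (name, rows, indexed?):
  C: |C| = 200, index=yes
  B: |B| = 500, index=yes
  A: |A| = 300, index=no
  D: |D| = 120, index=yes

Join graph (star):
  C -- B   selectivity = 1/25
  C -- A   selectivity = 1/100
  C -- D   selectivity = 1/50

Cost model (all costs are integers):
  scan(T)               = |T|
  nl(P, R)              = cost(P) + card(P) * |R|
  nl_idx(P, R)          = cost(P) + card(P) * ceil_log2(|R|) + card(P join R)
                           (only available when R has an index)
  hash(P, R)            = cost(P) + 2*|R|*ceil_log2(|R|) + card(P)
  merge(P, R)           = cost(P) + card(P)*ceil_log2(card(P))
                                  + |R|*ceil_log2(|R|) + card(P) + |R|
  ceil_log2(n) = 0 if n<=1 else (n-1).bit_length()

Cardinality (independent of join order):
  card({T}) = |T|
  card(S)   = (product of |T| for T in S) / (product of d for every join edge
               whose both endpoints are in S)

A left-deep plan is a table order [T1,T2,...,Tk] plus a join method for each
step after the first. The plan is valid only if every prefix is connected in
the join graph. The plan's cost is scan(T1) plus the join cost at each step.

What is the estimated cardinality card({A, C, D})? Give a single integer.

Tables in S: A(300), C(200), D(120)
Edges inside S: C-A(d=100), C-D(d=50)
numerator = 300 * 200 * 120 = 7200000
denominator = 100 * 50 = 5000
card(S) = 7200000 / 5000 = 1440

1440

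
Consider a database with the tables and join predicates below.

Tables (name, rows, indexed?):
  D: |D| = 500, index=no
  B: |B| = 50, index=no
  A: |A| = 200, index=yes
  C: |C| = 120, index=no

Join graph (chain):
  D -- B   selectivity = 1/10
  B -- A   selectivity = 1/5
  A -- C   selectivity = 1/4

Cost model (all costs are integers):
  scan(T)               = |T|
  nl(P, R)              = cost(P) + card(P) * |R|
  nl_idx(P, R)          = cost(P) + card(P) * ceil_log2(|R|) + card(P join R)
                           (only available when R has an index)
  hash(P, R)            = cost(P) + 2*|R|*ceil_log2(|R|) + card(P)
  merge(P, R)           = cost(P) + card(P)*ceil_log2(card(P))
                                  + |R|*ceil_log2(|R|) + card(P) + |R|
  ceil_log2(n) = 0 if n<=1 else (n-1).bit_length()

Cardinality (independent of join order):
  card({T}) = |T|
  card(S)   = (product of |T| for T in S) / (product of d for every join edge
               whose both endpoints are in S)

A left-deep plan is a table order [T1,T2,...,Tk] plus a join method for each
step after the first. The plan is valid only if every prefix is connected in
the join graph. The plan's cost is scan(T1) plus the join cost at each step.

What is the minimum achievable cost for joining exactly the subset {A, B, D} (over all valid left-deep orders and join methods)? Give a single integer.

7300

Selinger DP over subsets of {A,B,D}:
  {D}: scan cost=500, card=500
  {B}: scan cost=50, card=50
  {A}: scan cost=200, card=200
  {BD}: card=2500; try (B,hash)→1600, (D,merge)→5400, (B,merge)→5850, (D,hash)→9100, (D,nl)→25050, (B,nl)→25500; best=1600 via (B,hash)
  {AB}: card=2000; try (B,hash)→1000, (A,merge)→2200, (B,merge)→2350, (A,nl_idx)→2450, (A,hash)→3300, (A,nl)→10050 …(+1); best=1000 via (B,hash)
  {ABD}: card=100000; try (A,hash)→7300, (D,hash)→12000, (D,merge)→30000, (A,merge)→35900, (A,nl_idx)→121600, (A,nl)→501600 …(+1); best=7300 via (A,hash)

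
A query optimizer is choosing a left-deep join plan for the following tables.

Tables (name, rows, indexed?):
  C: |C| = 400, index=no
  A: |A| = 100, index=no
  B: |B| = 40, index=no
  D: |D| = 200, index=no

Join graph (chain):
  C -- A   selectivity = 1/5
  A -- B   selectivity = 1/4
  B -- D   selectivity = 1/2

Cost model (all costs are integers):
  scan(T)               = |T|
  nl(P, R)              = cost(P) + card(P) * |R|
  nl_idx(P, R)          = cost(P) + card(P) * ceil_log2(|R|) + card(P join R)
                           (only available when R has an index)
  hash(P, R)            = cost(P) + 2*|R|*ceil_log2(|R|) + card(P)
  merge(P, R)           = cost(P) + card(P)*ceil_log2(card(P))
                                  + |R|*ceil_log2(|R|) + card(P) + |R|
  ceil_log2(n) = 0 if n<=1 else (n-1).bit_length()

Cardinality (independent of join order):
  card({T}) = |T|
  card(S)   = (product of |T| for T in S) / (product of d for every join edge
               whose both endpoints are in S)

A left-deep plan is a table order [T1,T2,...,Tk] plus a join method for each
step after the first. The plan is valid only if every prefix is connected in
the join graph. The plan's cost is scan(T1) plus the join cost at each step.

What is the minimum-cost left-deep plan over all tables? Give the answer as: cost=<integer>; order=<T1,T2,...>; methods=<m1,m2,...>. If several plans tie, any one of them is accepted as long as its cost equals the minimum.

cost=92080; order=A,B,C,D; methods=hash,hash,hash

Selinger DP (subsets sized 1..n):
  {C}: scan cost=400, card=400
  {A}: scan cost=100, card=100
  {B}: scan cost=40, card=40
  {D}: scan cost=200, card=200
  {AC}: card=8000; try (A,hash)→2200, (C,merge)→4900, (A,merge)→5200, (C,hash)→7400, (C,nl)→40100, (A,nl)→40400; best=2200 via (A,hash)
  {AB}: card=1000; try (B,hash)→680, (A,merge)→1120, (B,merge)→1180, (A,hash)→1480, (A,nl)→4040, (B,nl)→4100; best=680 via (B,hash)
  {BD}: card=4000; try (B,hash)→880, (D,merge)→2120, (B,merge)→2280, (D,hash)→3280, (D,nl)→8040, (B,nl)→8200; best=880 via (B,hash)
  {ABC}: card=80000; try (C,hash)→8880, (B,hash)→10680, (C,merge)→15680, (B,merge)→114480, (B,nl)→322200, (C,nl)→400680; best=8880 via (C,hash)
  {ABD}: card=100000; try (D,hash)→4880, (A,hash)→6280, (D,merge)→13480, (A,merge)→53680, (D,nl)→200680, (A,nl)→400880; best=4880 via (D,hash)
  {ABCD}: card=8000000; try (D,hash)→92080, (C,hash)→112080, (D,merge)→1450680, (C,merge)→1808880, (D,nl)→16008880, (C,nl)→40004880; best=92080 via (D,hash)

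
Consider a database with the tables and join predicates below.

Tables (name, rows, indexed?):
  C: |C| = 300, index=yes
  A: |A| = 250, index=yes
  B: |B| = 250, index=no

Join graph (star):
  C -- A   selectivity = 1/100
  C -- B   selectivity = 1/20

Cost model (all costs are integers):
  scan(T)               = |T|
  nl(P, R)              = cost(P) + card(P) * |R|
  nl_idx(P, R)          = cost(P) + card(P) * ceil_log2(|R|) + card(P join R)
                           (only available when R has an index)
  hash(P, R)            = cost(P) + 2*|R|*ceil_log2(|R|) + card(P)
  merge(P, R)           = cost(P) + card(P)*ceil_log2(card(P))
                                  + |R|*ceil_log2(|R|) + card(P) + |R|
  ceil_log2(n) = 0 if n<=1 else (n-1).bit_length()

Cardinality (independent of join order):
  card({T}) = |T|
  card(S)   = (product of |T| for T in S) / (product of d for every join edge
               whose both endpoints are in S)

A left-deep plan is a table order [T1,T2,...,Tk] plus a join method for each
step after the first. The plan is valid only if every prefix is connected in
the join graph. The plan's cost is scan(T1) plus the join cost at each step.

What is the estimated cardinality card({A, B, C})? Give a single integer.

9375

Tables in S: A(250), B(250), C(300)
Edges inside S: C-A(d=100), C-B(d=20)
numerator = 250 * 250 * 300 = 18750000
denominator = 100 * 20 = 2000
card(S) = 18750000 / 2000 = 9375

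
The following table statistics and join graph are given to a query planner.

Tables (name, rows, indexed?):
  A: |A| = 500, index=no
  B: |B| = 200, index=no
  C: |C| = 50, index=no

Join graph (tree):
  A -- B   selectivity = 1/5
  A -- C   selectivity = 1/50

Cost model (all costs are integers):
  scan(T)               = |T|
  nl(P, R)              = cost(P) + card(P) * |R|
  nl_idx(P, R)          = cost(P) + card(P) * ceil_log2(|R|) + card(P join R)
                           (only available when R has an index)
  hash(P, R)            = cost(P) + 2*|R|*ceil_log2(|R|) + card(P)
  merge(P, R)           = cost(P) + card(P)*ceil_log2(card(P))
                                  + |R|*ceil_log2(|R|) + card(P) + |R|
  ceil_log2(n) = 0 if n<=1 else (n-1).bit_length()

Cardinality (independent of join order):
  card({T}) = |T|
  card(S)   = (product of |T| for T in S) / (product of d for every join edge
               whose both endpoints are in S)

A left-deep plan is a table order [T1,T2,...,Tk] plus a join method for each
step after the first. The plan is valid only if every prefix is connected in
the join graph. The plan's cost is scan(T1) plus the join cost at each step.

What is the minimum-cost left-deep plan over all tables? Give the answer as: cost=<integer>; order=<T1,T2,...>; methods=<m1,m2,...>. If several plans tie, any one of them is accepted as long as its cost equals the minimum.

cost=5300; order=A,C,B; methods=hash,hash

Selinger DP (subsets sized 1..n):
  {A}: scan cost=500, card=500
  {B}: scan cost=200, card=200
  {C}: scan cost=50, card=50
  {AB}: card=20000; try (B,hash)→4200, (A,merge)→7000, (B,merge)→7300, (A,hash)→9400, (A,nl)→100200, (B,nl)→100500; best=4200 via (B,hash)
  {AC}: card=500; try (C,hash)→1600, (A,merge)→5400, (C,merge)→5850, (A,hash)→9100, (A,nl)→25050, (C,nl)→25500; best=1600 via (C,hash)
  {ABC}: card=20000; try (B,hash)→5300, (B,merge)→8400, (C,hash)→24800, (B,nl)→101600, (C,merge)→324550, (C,nl)→1004200; best=5300 via (B,hash)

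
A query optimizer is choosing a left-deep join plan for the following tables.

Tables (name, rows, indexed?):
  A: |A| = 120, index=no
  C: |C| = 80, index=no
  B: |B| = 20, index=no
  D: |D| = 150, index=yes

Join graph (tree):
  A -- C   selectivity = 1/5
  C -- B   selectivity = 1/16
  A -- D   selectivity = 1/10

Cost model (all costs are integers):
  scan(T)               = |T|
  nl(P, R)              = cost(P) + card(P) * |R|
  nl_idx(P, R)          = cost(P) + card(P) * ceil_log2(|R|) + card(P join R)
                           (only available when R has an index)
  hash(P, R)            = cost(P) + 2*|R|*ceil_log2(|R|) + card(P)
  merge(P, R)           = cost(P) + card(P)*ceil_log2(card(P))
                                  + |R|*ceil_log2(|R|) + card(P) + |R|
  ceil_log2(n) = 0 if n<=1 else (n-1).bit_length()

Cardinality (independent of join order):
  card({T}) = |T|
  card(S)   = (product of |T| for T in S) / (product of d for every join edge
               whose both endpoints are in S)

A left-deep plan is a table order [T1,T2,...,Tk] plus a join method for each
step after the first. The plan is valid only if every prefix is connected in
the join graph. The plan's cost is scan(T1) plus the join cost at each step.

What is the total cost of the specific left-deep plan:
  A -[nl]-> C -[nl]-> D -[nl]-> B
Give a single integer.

step 1: scan A: cost=120, card=120
step 2: join C via nl
    card(P join C) = 120*80/(5) = 1920
    cost = 120 + 120*80 = 9720
step 3: join D via nl
    card(P join D) = 1920*150/(10) = 28800
    cost = 9720 + 1920*150 = 297720
step 4: join B via nl
    card(P join B) = 28800*20/(16) = 36000
    cost = 297720 + 28800*20 = 873720

873720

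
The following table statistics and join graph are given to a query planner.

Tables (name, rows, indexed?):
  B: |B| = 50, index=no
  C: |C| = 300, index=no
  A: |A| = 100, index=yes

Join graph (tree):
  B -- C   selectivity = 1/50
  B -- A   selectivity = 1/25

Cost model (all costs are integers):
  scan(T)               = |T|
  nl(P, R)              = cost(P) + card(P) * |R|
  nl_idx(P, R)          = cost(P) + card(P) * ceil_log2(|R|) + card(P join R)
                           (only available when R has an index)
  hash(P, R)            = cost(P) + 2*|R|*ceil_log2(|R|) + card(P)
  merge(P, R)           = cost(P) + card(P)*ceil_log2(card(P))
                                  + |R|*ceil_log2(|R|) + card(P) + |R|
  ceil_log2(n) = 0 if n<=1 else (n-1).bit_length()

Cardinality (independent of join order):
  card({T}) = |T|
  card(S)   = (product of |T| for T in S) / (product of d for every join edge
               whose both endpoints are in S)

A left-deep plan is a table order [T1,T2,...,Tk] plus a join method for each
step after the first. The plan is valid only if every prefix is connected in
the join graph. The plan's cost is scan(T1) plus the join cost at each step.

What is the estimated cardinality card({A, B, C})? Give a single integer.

Tables in S: A(100), B(50), C(300)
Edges inside S: B-C(d=50), B-A(d=25)
numerator = 100 * 50 * 300 = 1500000
denominator = 50 * 25 = 1250
card(S) = 1500000 / 1250 = 1200

1200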